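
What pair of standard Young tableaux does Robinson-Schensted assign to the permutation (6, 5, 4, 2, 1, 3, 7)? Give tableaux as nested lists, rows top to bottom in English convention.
P = [[1, 3, 7], [2], [4], [5], [6]], Q = [[1, 6, 7], [2], [3], [4], [5]]

Insert each entry of the permutation into P by Schensted row insertion, recording in Q the position of each new cell.

Insert 6: appended to row 1. P = [[6]], Q = [[1]].
Insert 5: 5 bumps 6 from row 1; 6 starts row 2. P = [[5], [6]], Q = [[1], [2]].
Insert 4: 4 bumps 5 from row 1; 5 bumps 6 from row 2; 6 starts row 3. P = [[4], [5], [6]], Q = [[1], [2], [3]].
Insert 2: 2 bumps 4 from row 1; 4 bumps 5 from row 2; 5 bumps 6 from row 3; 6 starts row 4. P = [[2], [4], [5], [6]], Q = [[1], [2], [3], [4]].
Insert 1: 1 bumps 2 from row 1; 2 bumps 4 from row 2; 4 bumps 5 from row 3; 5 bumps 6 from row 4; 6 starts row 5. P = [[1], [2], [4], [5], [6]], Q = [[1], [2], [3], [4], [5]].
Insert 3: appended to row 1. P = [[1, 3], [2], [4], [5], [6]], Q = [[1, 6], [2], [3], [4], [5]].
Insert 7: appended to row 1. P = [[1, 3, 7], [2], [4], [5], [6]], Q = [[1, 6, 7], [2], [3], [4], [5]].

So P = [[1, 3, 7], [2], [4], [5], [6]], Q = [[1, 6, 7], [2], [3], [4], [5]].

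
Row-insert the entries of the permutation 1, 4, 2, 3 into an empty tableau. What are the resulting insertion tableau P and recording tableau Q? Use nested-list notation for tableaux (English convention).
P = [[1, 2, 3], [4]], Q = [[1, 2, 4], [3]]

Insert each entry of the permutation into P by Schensted row insertion, recording in Q the position of each new cell.

After inserting 1: P = [[1]].
After inserting 4: P = [[1, 4]].
After inserting 2: P = [[1, 2], [4]].
After inserting 3: P = [[1, 2, 3], [4]].

So P = [[1, 2, 3], [4]], Q = [[1, 2, 4], [3]].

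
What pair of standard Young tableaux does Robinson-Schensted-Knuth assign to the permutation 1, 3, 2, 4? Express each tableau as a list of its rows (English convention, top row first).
P = [[1, 2, 4], [3]], Q = [[1, 2, 4], [3]]

Insert each entry of the permutation into P by Schensted row insertion, recording in Q the position of each new cell.

Insert 1: appended to row 1. P = [[1]].
Insert 3: appended to row 1. P = [[1, 3]].
Insert 2: 2 bumps 3 from row 1; 3 starts row 2. P = [[1, 2], [3]].
Insert 4: appended to row 1. P = [[1, 2, 4], [3]].

So P = [[1, 2, 4], [3]], Q = [[1, 2, 4], [3]].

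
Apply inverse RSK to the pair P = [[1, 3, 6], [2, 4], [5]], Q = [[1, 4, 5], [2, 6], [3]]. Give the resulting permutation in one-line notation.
Reverse RSK: for i = n, n-1, ..., 1, locate i in Q, remove the corresponding corner cell from P, and reverse-bump its entry up through P; the value ejected from row 1 is w(i).

So w = 5 2 1 4 6 3.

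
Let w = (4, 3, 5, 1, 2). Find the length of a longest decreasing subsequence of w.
3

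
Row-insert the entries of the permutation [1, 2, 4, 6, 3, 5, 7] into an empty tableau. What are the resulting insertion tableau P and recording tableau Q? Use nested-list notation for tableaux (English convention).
Insert each entry of the permutation into P by Schensted row insertion, recording in Q the position of each new cell.

Insert 1: appended to row 1. P = [[1]], Q = [[1]].
Insert 2: appended to row 1. P = [[1, 2]], Q = [[1, 2]].
Insert 4: appended to row 1. P = [[1, 2, 4]], Q = [[1, 2, 3]].
Insert 6: appended to row 1. P = [[1, 2, 4, 6]], Q = [[1, 2, 3, 4]].
Insert 3: 3 bumps 4 from row 1; 4 starts row 2. P = [[1, 2, 3, 6], [4]], Q = [[1, 2, 3, 4], [5]].
Insert 5: 5 bumps 6 from row 1; 6 appends to row 2. P = [[1, 2, 3, 5], [4, 6]], Q = [[1, 2, 3, 4], [5, 6]].
Insert 7: appended to row 1. P = [[1, 2, 3, 5, 7], [4, 6]], Q = [[1, 2, 3, 4, 7], [5, 6]].

So P = [[1, 2, 3, 5, 7], [4, 6]], Q = [[1, 2, 3, 4, 7], [5, 6]].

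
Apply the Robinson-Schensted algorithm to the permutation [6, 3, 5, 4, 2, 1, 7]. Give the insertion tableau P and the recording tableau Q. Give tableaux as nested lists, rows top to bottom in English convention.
P = [[1, 4, 7], [2], [3], [5], [6]], Q = [[1, 3, 7], [2], [4], [5], [6]]

Insert each entry of the permutation into P by Schensted row insertion, recording in Q the position of each new cell.

Insert 6: appended to row 1. P = [[6]].
Insert 3: 3 bumps 6 from row 1; 6 starts row 2. P = [[3], [6]].
Insert 5: appended to row 1. P = [[3, 5], [6]].
Insert 4: 4 bumps 5 from row 1; 5 bumps 6 from row 2; 6 starts row 3. P = [[3, 4], [5], [6]].
Insert 2: 2 bumps 3 from row 1; 3 bumps 5 from row 2; 5 bumps 6 from row 3; 6 starts row 4. P = [[2, 4], [3], [5], [6]].
Insert 1: 1 bumps 2 from row 1; 2 bumps 3 from row 2; 3 bumps 5 from row 3; 5 bumps 6 from row 4; 6 starts row 5. P = [[1, 4], [2], [3], [5], [6]].
Insert 7: appended to row 1. P = [[1, 4, 7], [2], [3], [5], [6]].

So P = [[1, 4, 7], [2], [3], [5], [6]], Q = [[1, 3, 7], [2], [4], [5], [6]].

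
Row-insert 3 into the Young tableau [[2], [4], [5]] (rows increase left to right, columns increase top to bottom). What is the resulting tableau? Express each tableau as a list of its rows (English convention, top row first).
[[2, 3], [4], [5]]

3 is larger than every entry of row 1, so it is appended to row 1. The new tableau is [[2, 3], [4], [5]].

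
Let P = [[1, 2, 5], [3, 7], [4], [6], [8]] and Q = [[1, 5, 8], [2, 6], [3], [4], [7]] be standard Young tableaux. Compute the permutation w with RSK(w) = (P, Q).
8 6 4 1 7 3 2 5

Reverse RSK: for i = n, n-1, ..., 1, locate i in Q, remove the corresponding corner cell from P, and reverse-bump its entry up through P; the value ejected from row 1 is w(i).

So w = 8 6 4 1 7 3 2 5.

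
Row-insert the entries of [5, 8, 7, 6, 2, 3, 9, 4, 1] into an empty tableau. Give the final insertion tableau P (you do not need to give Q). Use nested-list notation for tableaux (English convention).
P = [[1, 3, 4], [2, 6, 9], [5], [7], [8]]

Insert 5: appended to row 1. P = [[5]].
Insert 8: appended to row 1. P = [[5, 8]].
Insert 7: 7 bumps 8 from row 1; 8 starts row 2. P = [[5, 7], [8]].
Insert 6: 6 bumps 7 from row 1; 7 bumps 8 from row 2; 8 starts row 3. P = [[5, 6], [7], [8]].
Insert 2: 2 bumps 5 from row 1; 5 bumps 7 from row 2; 7 bumps 8 from row 3; 8 starts row 4. P = [[2, 6], [5], [7], [8]].
Insert 3: 3 bumps 6 from row 1; 6 appends to row 2. P = [[2, 3], [5, 6], [7], [8]].
Insert 9: appended to row 1. P = [[2, 3, 9], [5, 6], [7], [8]].
Insert 4: 4 bumps 9 from row 1; 9 appends to row 2. P = [[2, 3, 4], [5, 6, 9], [7], [8]].
Insert 1: 1 bumps 2 from row 1; 2 bumps 5 from row 2; 5 bumps 7 from row 3; 7 bumps 8 from row 4; 8 starts row 5. P = [[1, 3, 4], [2, 6, 9], [5], [7], [8]].

So P = [[1, 3, 4], [2, 6, 9], [5], [7], [8]].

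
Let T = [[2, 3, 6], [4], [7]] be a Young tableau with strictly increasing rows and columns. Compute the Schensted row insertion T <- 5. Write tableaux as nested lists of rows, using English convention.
In row 1, 5 replaces 6 (the leftmost entry greater than 5); 6 is bumped to row 2. 6 is appended to row 2. The new tableau is [[2, 3, 5], [4, 6], [7]].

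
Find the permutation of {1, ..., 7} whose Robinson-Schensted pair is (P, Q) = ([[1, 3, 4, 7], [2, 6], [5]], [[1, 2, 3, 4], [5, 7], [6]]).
Reverse the RSK construction: for i from n down to 1, find the cell of Q containing i, remove the entry at that cell from P, and reverse-bump it up through P; the value ejected from row 1 is w(i).

Step i=7: Q has 7 at row 2, column 2; remove 6 from row 2 of P and reverse-bump: 6 enters row 1 and ejects 4. So w(7) = 4. P is now [[1, 3, 6, 7], [2], [5]].
Step i=6: Q has 6 at row 3, column 1; remove 5 from row 3 of P and reverse-bump: 5 enters row 2 and ejects 2; 2 enters row 1 and ejects 1. So w(6) = 1. P is now [[2, 3, 6, 7], [5]].
Step i=5: Q has 5 at row 2, column 1; remove 5 from row 2 of P and reverse-bump: 5 enters row 1 and ejects 3. So w(5) = 3. P is now [[2, 5, 6, 7]].
Step i=4: Q has 4 at row 1, column 4; remove that cell from P, ejecting 7. So w(4) = 7. P is now [[2, 5, 6]].
Step i=3: Q has 3 at row 1, column 3; remove that cell from P, ejecting 6. So w(3) = 6. P is now [[2, 5]].
Step i=2: Q has 2 at row 1, column 2; remove that cell from P, ejecting 5. So w(2) = 5. P is now [[2]].
Step i=1: Q has 1 at row 1, column 1; remove that cell from P, ejecting 2. So w(1) = 2. P is now [].

So w = 2 5 6 7 3 1 4.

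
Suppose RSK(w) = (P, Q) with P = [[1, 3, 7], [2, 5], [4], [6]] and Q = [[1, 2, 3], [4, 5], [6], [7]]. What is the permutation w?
Reverse the RSK construction: for i from n down to 1, find the cell of Q containing i, remove the entry at that cell from P, and reverse-bump it up through P; the value ejected from row 1 is w(i).

Step i=7: Q has 7 at row 4, column 1; remove 6 from row 4 of P and reverse-bump: 6 enters row 3 and ejects 4; 4 enters row 2 and ejects 2; 2 enters row 1 and ejects 1. So w(7) = 1. P is now [[2, 3, 7], [4, 5], [6]].
Step i=6: Q has 6 at row 3, column 1; remove 6 from row 3 of P and reverse-bump: 6 enters row 2 and ejects 5; 5 enters row 1 and ejects 3. So w(6) = 3. P is now [[2, 5, 7], [4, 6]].
Step i=5: Q has 5 at row 2, column 2; remove 6 from row 2 of P and reverse-bump: 6 enters row 1 and ejects 5. So w(5) = 5. P is now [[2, 6, 7], [4]].
Step i=4: Q has 4 at row 2, column 1; remove 4 from row 2 of P and reverse-bump: 4 enters row 1 and ejects 2. So w(4) = 2. P is now [[4, 6, 7]].
Step i=3: Q has 3 at row 1, column 3; remove that cell from P, ejecting 7. So w(3) = 7. P is now [[4, 6]].
Step i=2: Q has 2 at row 1, column 2; remove that cell from P, ejecting 6. So w(2) = 6. P is now [[4]].
Step i=1: Q has 1 at row 1, column 1; remove that cell from P, ejecting 4. So w(1) = 4. P is now [].

So w = 4 6 7 2 5 3 1.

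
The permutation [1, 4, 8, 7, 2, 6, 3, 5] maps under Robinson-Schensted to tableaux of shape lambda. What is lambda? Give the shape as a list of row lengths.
Row-insert each entry into an empty tableau.

After inserting 1: P = [[1]].
After inserting 4: P = [[1, 4]].
After inserting 8: P = [[1, 4, 8]].
After inserting 7: P = [[1, 4, 7], [8]].
After inserting 2: P = [[1, 2, 7], [4], [8]].
After inserting 6: P = [[1, 2, 6], [4, 7], [8]].
After inserting 3: P = [[1, 2, 3], [4, 6], [7], [8]].
After inserting 5: P = [[1, 2, 3, 5], [4, 6], [7], [8]].

The final insertion tableau P = [[1, 2, 3, 5], [4, 6], [7], [8]] has shape [4, 2, 1, 1].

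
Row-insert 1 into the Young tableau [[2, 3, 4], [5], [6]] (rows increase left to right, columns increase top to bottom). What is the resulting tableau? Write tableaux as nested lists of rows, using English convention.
[[1, 3, 4], [2], [5], [6]]

In row 1, 1 replaces 2 (the leftmost entry greater than 1); 2 is bumped to row 2. In row 2, 2 replaces 5 (the leftmost entry greater than 2); 5 is bumped to row 3. In row 3, 5 replaces 6 (the leftmost entry greater than 5); 6 is bumped to row 4. 6 starts a new row 4. The new tableau is [[1, 3, 4], [2], [5], [6]].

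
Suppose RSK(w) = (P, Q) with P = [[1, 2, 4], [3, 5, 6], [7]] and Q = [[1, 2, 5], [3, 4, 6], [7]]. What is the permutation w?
3 5 1 2 7 6 4

Reverse the RSK construction: for i from n down to 1, find the cell of Q containing i, remove the entry at that cell from P, and reverse-bump it up through P; the value ejected from row 1 is w(i).

Step i=7: Q has 7 at row 3, column 1; remove 7 from row 3 of P and reverse-bump: 7 enters row 2 and ejects 6; 6 enters row 1 and ejects 4. So w(7) = 4. P is now [[1, 2, 6], [3, 5, 7]].
Step i=6: Q has 6 at row 2, column 3; remove 7 from row 2 of P and reverse-bump: 7 enters row 1 and ejects 6. So w(6) = 6. P is now [[1, 2, 7], [3, 5]].
Step i=5: Q has 5 at row 1, column 3; remove that cell from P, ejecting 7. So w(5) = 7. P is now [[1, 2], [3, 5]].
Step i=4: Q has 4 at row 2, column 2; remove 5 from row 2 of P and reverse-bump: 5 enters row 1 and ejects 2. So w(4) = 2. P is now [[1, 5], [3]].
Step i=3: Q has 3 at row 2, column 1; remove 3 from row 2 of P and reverse-bump: 3 enters row 1 and ejects 1. So w(3) = 1. P is now [[3, 5]].
Step i=2: Q has 2 at row 1, column 2; remove that cell from P, ejecting 5. So w(2) = 5. P is now [[3]].
Step i=1: Q has 1 at row 1, column 1; remove that cell from P, ejecting 3. So w(1) = 3. P is now [].

So w = 3 5 1 2 7 6 4.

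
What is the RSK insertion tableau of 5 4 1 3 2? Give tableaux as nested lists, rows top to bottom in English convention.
Insert 5: appended to row 1. P = [[5]].
Insert 4: 4 bumps 5 from row 1; 5 starts row 2. P = [[4], [5]].
Insert 1: 1 bumps 4 from row 1; 4 bumps 5 from row 2; 5 starts row 3. P = [[1], [4], [5]].
Insert 3: appended to row 1. P = [[1, 3], [4], [5]].
Insert 2: 2 bumps 3 from row 1; 3 bumps 4 from row 2; 4 bumps 5 from row 3; 5 starts row 4. P = [[1, 2], [3], [4], [5]].

So P = [[1, 2], [3], [4], [5]].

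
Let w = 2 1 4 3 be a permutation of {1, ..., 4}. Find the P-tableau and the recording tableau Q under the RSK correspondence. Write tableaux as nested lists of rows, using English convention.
P = [[1, 3], [2, 4]], Q = [[1, 3], [2, 4]]

Insert each entry of the permutation into P by Schensted row insertion, recording in Q the position of each new cell.

After inserting 2: P = [[2]].
After inserting 1: P = [[1], [2]].
After inserting 4: P = [[1, 4], [2]].
After inserting 3: P = [[1, 3], [2, 4]].

So P = [[1, 3], [2, 4]], Q = [[1, 3], [2, 4]].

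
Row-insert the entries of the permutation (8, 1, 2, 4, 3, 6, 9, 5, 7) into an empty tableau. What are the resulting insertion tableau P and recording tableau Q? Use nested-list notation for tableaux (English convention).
P = [[1, 2, 3, 5, 7], [4, 6, 9], [8]], Q = [[1, 3, 4, 6, 7], [2, 8, 9], [5]]

Insert each entry of the permutation into P by Schensted row insertion, recording in Q the position of each new cell.

After inserting 8: P = [[8]].
After inserting 1: P = [[1], [8]].
After inserting 2: P = [[1, 2], [8]].
After inserting 4: P = [[1, 2, 4], [8]].
After inserting 3: P = [[1, 2, 3], [4], [8]].
After inserting 6: P = [[1, 2, 3, 6], [4], [8]].
After inserting 9: P = [[1, 2, 3, 6, 9], [4], [8]].
After inserting 5: P = [[1, 2, 3, 5, 9], [4, 6], [8]].
After inserting 7: P = [[1, 2, 3, 5, 7], [4, 6, 9], [8]].

So P = [[1, 2, 3, 5, 7], [4, 6, 9], [8]], Q = [[1, 3, 4, 6, 7], [2, 8, 9], [5]].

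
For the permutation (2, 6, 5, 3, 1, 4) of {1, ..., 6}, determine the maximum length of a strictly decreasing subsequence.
4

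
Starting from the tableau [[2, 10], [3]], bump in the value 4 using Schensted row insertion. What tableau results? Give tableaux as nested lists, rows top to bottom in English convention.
In row 1, 4 replaces 10 (the leftmost entry greater than 4); 10 is bumped to row 2. 10 is appended to row 2. The new tableau is [[2, 4], [3, 10]].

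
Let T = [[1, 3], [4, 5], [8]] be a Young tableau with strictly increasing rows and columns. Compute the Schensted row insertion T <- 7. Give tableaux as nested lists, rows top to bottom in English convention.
7 is larger than every entry of row 1, so it is appended to row 1. The new tableau is [[1, 3, 7], [4, 5], [8]].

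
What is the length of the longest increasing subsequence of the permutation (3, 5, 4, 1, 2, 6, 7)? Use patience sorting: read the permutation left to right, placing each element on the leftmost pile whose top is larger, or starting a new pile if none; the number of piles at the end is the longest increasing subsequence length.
3: new pile. tops = [3]
5: new pile. tops = [3, 5]
4: onto pile 2 (replacing 5). tops = [3, 4]
1: onto pile 1 (replacing 3). tops = [1, 4]
2: onto pile 2 (replacing 4). tops = [1, 2]
6: new pile. tops = [1, 2, 6]
7: new pile. tops = [1, 2, 6, 7]

4 piles, so the longest increasing subsequence has length 4.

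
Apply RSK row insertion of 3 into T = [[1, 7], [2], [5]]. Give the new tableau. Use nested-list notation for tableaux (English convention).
In row 1, 3 replaces 7 (the leftmost entry greater than 3); 7 is bumped to row 2. 7 is appended to row 2. The new tableau is [[1, 3], [2, 7], [5]].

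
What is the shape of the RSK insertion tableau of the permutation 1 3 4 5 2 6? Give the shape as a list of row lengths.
[5, 1]

RSK row insertion gives P = [[1, 2, 4, 5, 6], [3]], which has shape [5, 1].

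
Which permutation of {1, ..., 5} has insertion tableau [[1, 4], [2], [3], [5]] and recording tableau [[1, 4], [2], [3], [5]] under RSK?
5 3 2 4 1

Reverse the RSK construction: for i from n down to 1, find the cell of Q containing i, remove the entry at that cell from P, and reverse-bump it up through P; the value ejected from row 1 is w(i).

Step i=5: Q has 5 at row 4, column 1; remove 5 from row 4 of P and reverse-bump: 5 enters row 3 and ejects 3; 3 enters row 2 and ejects 2; 2 enters row 1 and ejects 1. So w(5) = 1. P is now [[2, 4], [3], [5]].
Step i=4: Q has 4 at row 1, column 2; remove that cell from P, ejecting 4. So w(4) = 4. P is now [[2], [3], [5]].
Step i=3: Q has 3 at row 3, column 1; remove 5 from row 3 of P and reverse-bump: 5 enters row 2 and ejects 3; 3 enters row 1 and ejects 2. So w(3) = 2. P is now [[3], [5]].
Step i=2: Q has 2 at row 2, column 1; remove 5 from row 2 of P and reverse-bump: 5 enters row 1 and ejects 3. So w(2) = 3. P is now [[5]].
Step i=1: Q has 1 at row 1, column 1; remove that cell from P, ejecting 5. So w(1) = 5. P is now [].

So w = 5 3 2 4 1.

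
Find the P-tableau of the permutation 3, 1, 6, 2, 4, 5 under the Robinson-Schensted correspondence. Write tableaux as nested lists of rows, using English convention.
P = [[1, 2, 4, 5], [3, 6]]

After inserting 3: P = [[3]].
After inserting 1: P = [[1], [3]].
After inserting 6: P = [[1, 6], [3]].
After inserting 2: P = [[1, 2], [3, 6]].
After inserting 4: P = [[1, 2, 4], [3, 6]].
After inserting 5: P = [[1, 2, 4, 5], [3, 6]].

So P = [[1, 2, 4, 5], [3, 6]].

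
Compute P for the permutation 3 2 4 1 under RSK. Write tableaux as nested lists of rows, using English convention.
P = [[1, 4], [2], [3]]

Insert 3: appended to row 1. P = [[3]].
Insert 2: 2 bumps 3 from row 1; 3 starts row 2. P = [[2], [3]].
Insert 4: appended to row 1. P = [[2, 4], [3]].
Insert 1: 1 bumps 2 from row 1; 2 bumps 3 from row 2; 3 starts row 3. P = [[1, 4], [2], [3]].

So P = [[1, 4], [2], [3]].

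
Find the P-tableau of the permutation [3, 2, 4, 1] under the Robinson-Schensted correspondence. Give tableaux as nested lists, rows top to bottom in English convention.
P = [[1, 4], [2], [3]]

After inserting 3: P = [[3]].
After inserting 2: P = [[2], [3]].
After inserting 4: P = [[2, 4], [3]].
After inserting 1: P = [[1, 4], [2], [3]].

So P = [[1, 4], [2], [3]].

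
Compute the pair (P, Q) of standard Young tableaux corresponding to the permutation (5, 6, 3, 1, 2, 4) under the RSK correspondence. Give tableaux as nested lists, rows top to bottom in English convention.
P = [[1, 2, 4], [3, 6], [5]], Q = [[1, 2, 6], [3, 5], [4]]

Insert each entry of the permutation into P by Schensted row insertion, recording in Q the position of each new cell.

Insert 5: appended to row 1. P = [[5]], Q = [[1]].
Insert 6: appended to row 1. P = [[5, 6]], Q = [[1, 2]].
Insert 3: 3 bumps 5 from row 1; 5 starts row 2. P = [[3, 6], [5]], Q = [[1, 2], [3]].
Insert 1: 1 bumps 3 from row 1; 3 bumps 5 from row 2; 5 starts row 3. P = [[1, 6], [3], [5]], Q = [[1, 2], [3], [4]].
Insert 2: 2 bumps 6 from row 1; 6 appends to row 2. P = [[1, 2], [3, 6], [5]], Q = [[1, 2], [3, 5], [4]].
Insert 4: appended to row 1. P = [[1, 2, 4], [3, 6], [5]], Q = [[1, 2, 6], [3, 5], [4]].

So P = [[1, 2, 4], [3, 6], [5]], Q = [[1, 2, 6], [3, 5], [4]].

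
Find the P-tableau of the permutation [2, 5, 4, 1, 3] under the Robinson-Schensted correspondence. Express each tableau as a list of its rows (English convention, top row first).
P = [[1, 3], [2, 4], [5]]

After inserting 2: P = [[2]].
After inserting 5: P = [[2, 5]].
After inserting 4: P = [[2, 4], [5]].
After inserting 1: P = [[1, 4], [2], [5]].
After inserting 3: P = [[1, 3], [2, 4], [5]].

So P = [[1, 3], [2, 4], [5]].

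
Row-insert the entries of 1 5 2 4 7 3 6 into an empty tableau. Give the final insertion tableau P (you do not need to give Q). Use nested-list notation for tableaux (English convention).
P = [[1, 2, 3, 6], [4, 7], [5]]

Insert 1: appended to row 1. P = [[1]].
Insert 5: appended to row 1. P = [[1, 5]].
Insert 2: 2 bumps 5 from row 1; 5 starts row 2. P = [[1, 2], [5]].
Insert 4: appended to row 1. P = [[1, 2, 4], [5]].
Insert 7: appended to row 1. P = [[1, 2, 4, 7], [5]].
Insert 3: 3 bumps 4 from row 1; 4 bumps 5 from row 2; 5 starts row 3. P = [[1, 2, 3, 7], [4], [5]].
Insert 6: 6 bumps 7 from row 1; 7 appends to row 2. P = [[1, 2, 3, 6], [4, 7], [5]].

So P = [[1, 2, 3, 6], [4, 7], [5]].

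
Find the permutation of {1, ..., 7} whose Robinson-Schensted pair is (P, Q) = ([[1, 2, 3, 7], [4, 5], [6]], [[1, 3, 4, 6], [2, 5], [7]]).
4 1 2 6 5 7 3

Reverse RSK: for i = n, n-1, ..., 1, locate i in Q, remove the corresponding corner cell from P, and reverse-bump its entry up through P; the value ejected from row 1 is w(i).

So w = 4 1 2 6 5 7 3.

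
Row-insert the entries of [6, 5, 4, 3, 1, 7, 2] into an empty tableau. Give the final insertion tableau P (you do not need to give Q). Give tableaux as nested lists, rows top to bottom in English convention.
P = [[1, 2], [3, 7], [4], [5], [6]]

Insert 6: appended to row 1. P = [[6]].
Insert 5: 5 bumps 6 from row 1; 6 starts row 2. P = [[5], [6]].
Insert 4: 4 bumps 5 from row 1; 5 bumps 6 from row 2; 6 starts row 3. P = [[4], [5], [6]].
Insert 3: 3 bumps 4 from row 1; 4 bumps 5 from row 2; 5 bumps 6 from row 3; 6 starts row 4. P = [[3], [4], [5], [6]].
Insert 1: 1 bumps 3 from row 1; 3 bumps 4 from row 2; 4 bumps 5 from row 3; 5 bumps 6 from row 4; 6 starts row 5. P = [[1], [3], [4], [5], [6]].
Insert 7: appended to row 1. P = [[1, 7], [3], [4], [5], [6]].
Insert 2: 2 bumps 7 from row 1; 7 appends to row 2. P = [[1, 2], [3, 7], [4], [5], [6]].

So P = [[1, 2], [3, 7], [4], [5], [6]].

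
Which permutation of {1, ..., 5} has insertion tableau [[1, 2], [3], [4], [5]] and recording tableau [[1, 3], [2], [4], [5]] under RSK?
5 1 4 3 2

Reverse the RSK construction: for i from n down to 1, find the cell of Q containing i, remove the entry at that cell from P, and reverse-bump it up through P; the value ejected from row 1 is w(i).

Step i=5: Q has 5 at row 4, column 1; remove 5 from row 4 of P and reverse-bump: 5 enters row 3 and ejects 4; 4 enters row 2 and ejects 3; 3 enters row 1 and ejects 2. So w(5) = 2. P is now [[1, 3], [4], [5]].
Step i=4: Q has 4 at row 3, column 1; remove 5 from row 3 of P and reverse-bump: 5 enters row 2 and ejects 4; 4 enters row 1 and ejects 3. So w(4) = 3. P is now [[1, 4], [5]].
Step i=3: Q has 3 at row 1, column 2; remove that cell from P, ejecting 4. So w(3) = 4. P is now [[1], [5]].
Step i=2: Q has 2 at row 2, column 1; remove 5 from row 2 of P and reverse-bump: 5 enters row 1 and ejects 1. So w(2) = 1. P is now [[5]].
Step i=1: Q has 1 at row 1, column 1; remove that cell from P, ejecting 5. So w(1) = 5. P is now [].

So w = 5 1 4 3 2.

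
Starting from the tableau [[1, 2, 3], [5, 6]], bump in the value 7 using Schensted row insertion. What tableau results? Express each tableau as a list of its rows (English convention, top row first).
[[1, 2, 3, 7], [5, 6]]

7 is larger than every entry of row 1, so it is appended to row 1. The new tableau is [[1, 2, 3, 7], [5, 6]].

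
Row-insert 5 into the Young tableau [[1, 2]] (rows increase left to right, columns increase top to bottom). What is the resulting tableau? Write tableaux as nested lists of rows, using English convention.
5 is larger than every entry of row 1, so it is appended to row 1. The new tableau is [[1, 2, 5]].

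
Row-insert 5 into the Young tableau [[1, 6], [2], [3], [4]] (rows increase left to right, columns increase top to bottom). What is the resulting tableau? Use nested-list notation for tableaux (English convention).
In row 1, 5 replaces 6 (the leftmost entry greater than 5); 6 is bumped to row 2. 6 is appended to row 2. The new tableau is [[1, 5], [2, 6], [3], [4]].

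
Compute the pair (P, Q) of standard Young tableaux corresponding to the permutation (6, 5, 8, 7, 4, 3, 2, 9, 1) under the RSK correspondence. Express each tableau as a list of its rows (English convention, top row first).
Insert each entry of the permutation into P by Schensted row insertion, recording in Q the position of each new cell.

After inserting 6: P = [[6]].
After inserting 5: P = [[5], [6]].
After inserting 8: P = [[5, 8], [6]].
After inserting 7: P = [[5, 7], [6, 8]].
After inserting 4: P = [[4, 7], [5, 8], [6]].
After inserting 3: P = [[3, 7], [4, 8], [5], [6]].
After inserting 2: P = [[2, 7], [3, 8], [4], [5], [6]].
After inserting 9: P = [[2, 7, 9], [3, 8], [4], [5], [6]].
After inserting 1: P = [[1, 7, 9], [2, 8], [3], [4], [5], [6]].

So P = [[1, 7, 9], [2, 8], [3], [4], [5], [6]], Q = [[1, 3, 8], [2, 4], [5], [6], [7], [9]].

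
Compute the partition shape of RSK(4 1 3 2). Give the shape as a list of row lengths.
[2, 1, 1]

Row-insert each entry into an empty tableau.

After inserting 4: P = [[4]].
After inserting 1: P = [[1], [4]].
After inserting 3: P = [[1, 3], [4]].
After inserting 2: P = [[1, 2], [3], [4]].

The final insertion tableau P = [[1, 2], [3], [4]] has shape [2, 1, 1].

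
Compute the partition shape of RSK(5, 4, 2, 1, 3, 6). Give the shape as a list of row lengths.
[3, 1, 1, 1]

Row-insert each entry into an empty tableau.

After inserting 5: P = [[5]].
After inserting 4: P = [[4], [5]].
After inserting 2: P = [[2], [4], [5]].
After inserting 1: P = [[1], [2], [4], [5]].
After inserting 3: P = [[1, 3], [2], [4], [5]].
After inserting 6: P = [[1, 3, 6], [2], [4], [5]].

The final insertion tableau P = [[1, 3, 6], [2], [4], [5]] has shape [3, 1, 1, 1].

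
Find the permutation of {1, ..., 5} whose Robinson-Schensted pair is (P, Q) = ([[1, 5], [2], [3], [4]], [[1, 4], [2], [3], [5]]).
4 3 2 5 1

Reverse the RSK construction: for i from n down to 1, find the cell of Q containing i, remove the entry at that cell from P, and reverse-bump it up through P; the value ejected from row 1 is w(i).

Step i=5: Q has 5 at row 4, column 1; remove 4 from row 4 of P and reverse-bump: 4 enters row 3 and ejects 3; 3 enters row 2 and ejects 2; 2 enters row 1 and ejects 1. So w(5) = 1. P is now [[2, 5], [3], [4]].
Step i=4: Q has 4 at row 1, column 2; remove that cell from P, ejecting 5. So w(4) = 5. P is now [[2], [3], [4]].
Step i=3: Q has 3 at row 3, column 1; remove 4 from row 3 of P and reverse-bump: 4 enters row 2 and ejects 3; 3 enters row 1 and ejects 2. So w(3) = 2. P is now [[3], [4]].
Step i=2: Q has 2 at row 2, column 1; remove 4 from row 2 of P and reverse-bump: 4 enters row 1 and ejects 3. So w(2) = 3. P is now [[4]].
Step i=1: Q has 1 at row 1, column 1; remove that cell from P, ejecting 4. So w(1) = 4. P is now [].

So w = 4 3 2 5 1.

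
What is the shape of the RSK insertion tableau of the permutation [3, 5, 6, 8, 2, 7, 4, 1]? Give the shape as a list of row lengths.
Row-insert each entry into an empty tableau.

After inserting 3: P = [[3]].
After inserting 5: P = [[3, 5]].
After inserting 6: P = [[3, 5, 6]].
After inserting 8: P = [[3, 5, 6, 8]].
After inserting 2: P = [[2, 5, 6, 8], [3]].
After inserting 7: P = [[2, 5, 6, 7], [3, 8]].
After inserting 4: P = [[2, 4, 6, 7], [3, 5], [8]].
After inserting 1: P = [[1, 4, 6, 7], [2, 5], [3], [8]].

The final insertion tableau P = [[1, 4, 6, 7], [2, 5], [3], [8]] has shape [4, 2, 1, 1].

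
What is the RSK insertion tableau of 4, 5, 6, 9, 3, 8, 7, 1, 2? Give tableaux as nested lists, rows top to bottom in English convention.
Insert 4: appended to row 1. P = [[4]].
Insert 5: appended to row 1. P = [[4, 5]].
Insert 6: appended to row 1. P = [[4, 5, 6]].
Insert 9: appended to row 1. P = [[4, 5, 6, 9]].
Insert 3: 3 bumps 4 from row 1; 4 starts row 2. P = [[3, 5, 6, 9], [4]].
Insert 8: 8 bumps 9 from row 1; 9 appends to row 2. P = [[3, 5, 6, 8], [4, 9]].
Insert 7: 7 bumps 8 from row 1; 8 bumps 9 from row 2; 9 starts row 3. P = [[3, 5, 6, 7], [4, 8], [9]].
Insert 1: 1 bumps 3 from row 1; 3 bumps 4 from row 2; 4 bumps 9 from row 3; 9 starts row 4. P = [[1, 5, 6, 7], [3, 8], [4], [9]].
Insert 2: 2 bumps 5 from row 1; 5 bumps 8 from row 2; 8 appends to row 3. P = [[1, 2, 6, 7], [3, 5], [4, 8], [9]].

So P = [[1, 2, 6, 7], [3, 5], [4, 8], [9]].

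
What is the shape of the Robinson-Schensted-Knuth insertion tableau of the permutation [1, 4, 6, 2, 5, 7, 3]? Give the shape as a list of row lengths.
[4, 2, 1]

RSK row insertion gives P = [[1, 2, 3, 7], [4, 5], [6]], which has shape [4, 2, 1].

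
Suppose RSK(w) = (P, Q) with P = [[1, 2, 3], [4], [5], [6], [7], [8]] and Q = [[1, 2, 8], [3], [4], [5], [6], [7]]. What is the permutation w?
Reverse the RSK construction: for i from n down to 1, find the cell of Q containing i, remove the entry at that cell from P, and reverse-bump it up through P; the value ejected from row 1 is w(i).

Step i=8: Q has 8 at row 1, column 3; remove that cell from P, ejecting 3. So w(8) = 3. P is now [[1, 2], [4], [5], [6], [7], [8]].
Step i=7: Q has 7 at row 6, column 1; remove 8 from row 6 of P and reverse-bump: 8 enters row 5 and ejects 7; 7 enters row 4 and ejects 6; 6 enters row 3 and ejects 5; 5 enters row 2 and ejects 4; 4 enters row 1 and ejects 2. So w(7) = 2. P is now [[1, 4], [5], [6], [7], [8]].
Step i=6: Q has 6 at row 5, column 1; remove 8 from row 5 of P and reverse-bump: 8 enters row 4 and ejects 7; 7 enters row 3 and ejects 6; 6 enters row 2 and ejects 5; 5 enters row 1 and ejects 4. So w(6) = 4. P is now [[1, 5], [6], [7], [8]].
Step i=5: Q has 5 at row 4, column 1; remove 8 from row 4 of P and reverse-bump: 8 enters row 3 and ejects 7; 7 enters row 2 and ejects 6; 6 enters row 1 and ejects 5. So w(5) = 5. P is now [[1, 6], [7], [8]].
Step i=4: Q has 4 at row 3, column 1; remove 8 from row 3 of P and reverse-bump: 8 enters row 2 and ejects 7; 7 enters row 1 and ejects 6. So w(4) = 6. P is now [[1, 7], [8]].
Step i=3: Q has 3 at row 2, column 1; remove 8 from row 2 of P and reverse-bump: 8 enters row 1 and ejects 7. So w(3) = 7. P is now [[1, 8]].
Step i=2: Q has 2 at row 1, column 2; remove that cell from P, ejecting 8. So w(2) = 8. P is now [[1]].
Step i=1: Q has 1 at row 1, column 1; remove that cell from P, ejecting 1. So w(1) = 1. P is now [].

So w = 1 8 7 6 5 4 2 3.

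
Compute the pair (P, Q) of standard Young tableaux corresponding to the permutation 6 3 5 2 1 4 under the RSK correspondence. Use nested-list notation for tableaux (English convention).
P = [[1, 4], [2, 5], [3], [6]], Q = [[1, 3], [2, 6], [4], [5]]

Insert each entry of the permutation into P by Schensted row insertion, recording in Q the position of each new cell.

Insert 6: appended to row 1. P = [[6]].
Insert 3: 3 bumps 6 from row 1; 6 starts row 2. P = [[3], [6]].
Insert 5: appended to row 1. P = [[3, 5], [6]].
Insert 2: 2 bumps 3 from row 1; 3 bumps 6 from row 2; 6 starts row 3. P = [[2, 5], [3], [6]].
Insert 1: 1 bumps 2 from row 1; 2 bumps 3 from row 2; 3 bumps 6 from row 3; 6 starts row 4. P = [[1, 5], [2], [3], [6]].
Insert 4: 4 bumps 5 from row 1; 5 appends to row 2. P = [[1, 4], [2, 5], [3], [6]].

So P = [[1, 4], [2, 5], [3], [6]], Q = [[1, 3], [2, 6], [4], [5]].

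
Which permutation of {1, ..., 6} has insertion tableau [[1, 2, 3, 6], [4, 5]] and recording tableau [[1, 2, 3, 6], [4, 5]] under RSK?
Reverse the RSK construction: for i from n down to 1, find the cell of Q containing i, remove the entry at that cell from P, and reverse-bump it up through P; the value ejected from row 1 is w(i).

Step i=6: Q has 6 at row 1, column 4; remove that cell from P, ejecting 6. So w(6) = 6. P is now [[1, 2, 3], [4, 5]].
Step i=5: Q has 5 at row 2, column 2; remove 5 from row 2 of P and reverse-bump: 5 enters row 1 and ejects 3. So w(5) = 3. P is now [[1, 2, 5], [4]].
Step i=4: Q has 4 at row 2, column 1; remove 4 from row 2 of P and reverse-bump: 4 enters row 1 and ejects 2. So w(4) = 2. P is now [[1, 4, 5]].
Step i=3: Q has 3 at row 1, column 3; remove that cell from P, ejecting 5. So w(3) = 5. P is now [[1, 4]].
Step i=2: Q has 2 at row 1, column 2; remove that cell from P, ejecting 4. So w(2) = 4. P is now [[1]].
Step i=1: Q has 1 at row 1, column 1; remove that cell from P, ejecting 1. So w(1) = 1. P is now [].

So w = 1 4 5 2 3 6.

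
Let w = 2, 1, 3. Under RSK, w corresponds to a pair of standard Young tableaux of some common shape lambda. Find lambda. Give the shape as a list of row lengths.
[2, 1]

RSK row insertion gives P = [[1, 3], [2]], which has shape [2, 1].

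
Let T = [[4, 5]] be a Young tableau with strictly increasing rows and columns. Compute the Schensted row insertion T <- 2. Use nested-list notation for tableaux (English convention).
In row 1, 2 replaces 4 (the leftmost entry greater than 2); 4 is bumped to row 2. 4 starts a new row 2. The new tableau is [[2, 5], [4]].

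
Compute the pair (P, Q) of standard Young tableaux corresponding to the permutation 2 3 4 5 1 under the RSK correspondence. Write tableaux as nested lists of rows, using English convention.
Insert each entry of the permutation into P by Schensted row insertion, recording in Q the position of each new cell.

Insert 2: appended to row 1. P = [[2]], Q = [[1]].
Insert 3: appended to row 1. P = [[2, 3]], Q = [[1, 2]].
Insert 4: appended to row 1. P = [[2, 3, 4]], Q = [[1, 2, 3]].
Insert 5: appended to row 1. P = [[2, 3, 4, 5]], Q = [[1, 2, 3, 4]].
Insert 1: 1 bumps 2 from row 1; 2 starts row 2. P = [[1, 3, 4, 5], [2]], Q = [[1, 2, 3, 4], [5]].

So P = [[1, 3, 4, 5], [2]], Q = [[1, 2, 3, 4], [5]].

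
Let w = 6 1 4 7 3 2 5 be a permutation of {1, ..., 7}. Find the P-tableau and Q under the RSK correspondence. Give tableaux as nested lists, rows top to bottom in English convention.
P = [[1, 2, 5], [3, 7], [4], [6]], Q = [[1, 3, 4], [2, 7], [5], [6]]

Insert each entry of the permutation into P by Schensted row insertion, recording in Q the position of each new cell.

Insert 6: appended to row 1. P = [[6]].
Insert 1: 1 bumps 6 from row 1; 6 starts row 2. P = [[1], [6]].
Insert 4: appended to row 1. P = [[1, 4], [6]].
Insert 7: appended to row 1. P = [[1, 4, 7], [6]].
Insert 3: 3 bumps 4 from row 1; 4 bumps 6 from row 2; 6 starts row 3. P = [[1, 3, 7], [4], [6]].
Insert 2: 2 bumps 3 from row 1; 3 bumps 4 from row 2; 4 bumps 6 from row 3; 6 starts row 4. P = [[1, 2, 7], [3], [4], [6]].
Insert 5: 5 bumps 7 from row 1; 7 appends to row 2. P = [[1, 2, 5], [3, 7], [4], [6]].

So P = [[1, 2, 5], [3, 7], [4], [6]], Q = [[1, 3, 4], [2, 7], [5], [6]].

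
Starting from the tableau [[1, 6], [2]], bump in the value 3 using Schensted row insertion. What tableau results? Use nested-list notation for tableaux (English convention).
In row 1, 3 replaces 6 (the leftmost entry greater than 3); 6 is bumped to row 2. 6 is appended to row 2. The new tableau is [[1, 3], [2, 6]].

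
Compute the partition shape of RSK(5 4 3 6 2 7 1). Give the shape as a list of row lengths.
Row-insert each entry into an empty tableau.

After inserting 5: P = [[5]].
After inserting 4: P = [[4], [5]].
After inserting 3: P = [[3], [4], [5]].
After inserting 6: P = [[3, 6], [4], [5]].
After inserting 2: P = [[2, 6], [3], [4], [5]].
After inserting 7: P = [[2, 6, 7], [3], [4], [5]].
After inserting 1: P = [[1, 6, 7], [2], [3], [4], [5]].

The final insertion tableau P = [[1, 6, 7], [2], [3], [4], [5]] has shape [3, 1, 1, 1, 1].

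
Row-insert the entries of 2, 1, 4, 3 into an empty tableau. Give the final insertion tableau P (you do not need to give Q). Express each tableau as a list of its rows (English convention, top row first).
Insert 2: appended to row 1. P = [[2]].
Insert 1: 1 bumps 2 from row 1; 2 starts row 2. P = [[1], [2]].
Insert 4: appended to row 1. P = [[1, 4], [2]].
Insert 3: 3 bumps 4 from row 1; 4 appends to row 2. P = [[1, 3], [2, 4]].

So P = [[1, 3], [2, 4]].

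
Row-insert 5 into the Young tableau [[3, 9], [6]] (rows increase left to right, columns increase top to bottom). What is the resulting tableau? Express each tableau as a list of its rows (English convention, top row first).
[[3, 5], [6, 9]]

In row 1, 5 replaces 9 (the leftmost entry greater than 5); 9 is bumped to row 2. 9 is appended to row 2. The new tableau is [[3, 5], [6, 9]].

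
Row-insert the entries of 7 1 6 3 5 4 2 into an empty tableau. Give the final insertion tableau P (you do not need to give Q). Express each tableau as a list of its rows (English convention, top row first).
P = [[1, 2, 4], [3], [5], [6], [7]]

Insert 7: appended to row 1. P = [[7]].
Insert 1: 1 bumps 7 from row 1; 7 starts row 2. P = [[1], [7]].
Insert 6: appended to row 1. P = [[1, 6], [7]].
Insert 3: 3 bumps 6 from row 1; 6 bumps 7 from row 2; 7 starts row 3. P = [[1, 3], [6], [7]].
Insert 5: appended to row 1. P = [[1, 3, 5], [6], [7]].
Insert 4: 4 bumps 5 from row 1; 5 bumps 6 from row 2; 6 bumps 7 from row 3; 7 starts row 4. P = [[1, 3, 4], [5], [6], [7]].
Insert 2: 2 bumps 3 from row 1; 3 bumps 5 from row 2; 5 bumps 6 from row 3; 6 bumps 7 from row 4; 7 starts row 5. P = [[1, 2, 4], [3], [5], [6], [7]].

So P = [[1, 2, 4], [3], [5], [6], [7]].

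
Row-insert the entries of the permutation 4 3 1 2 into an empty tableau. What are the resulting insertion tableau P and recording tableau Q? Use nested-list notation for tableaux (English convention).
Insert each entry of the permutation into P by Schensted row insertion, recording in Q the position of each new cell.

After inserting 4: P = [[4]].
After inserting 3: P = [[3], [4]].
After inserting 1: P = [[1], [3], [4]].
After inserting 2: P = [[1, 2], [3], [4]].

So P = [[1, 2], [3], [4]], Q = [[1, 4], [2], [3]].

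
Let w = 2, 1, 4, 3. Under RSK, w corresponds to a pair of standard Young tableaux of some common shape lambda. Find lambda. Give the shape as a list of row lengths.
Row-insert each entry into an empty tableau.

After inserting 2: P = [[2]].
After inserting 1: P = [[1], [2]].
After inserting 4: P = [[1, 4], [2]].
After inserting 3: P = [[1, 3], [2, 4]].

The final insertion tableau P = [[1, 3], [2, 4]] has shape [2, 2].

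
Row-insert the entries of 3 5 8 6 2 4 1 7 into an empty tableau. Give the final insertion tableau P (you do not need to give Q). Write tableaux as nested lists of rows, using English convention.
Insert 3: appended to row 1. P = [[3]].
Insert 5: appended to row 1. P = [[3, 5]].
Insert 8: appended to row 1. P = [[3, 5, 8]].
Insert 6: 6 bumps 8 from row 1; 8 starts row 2. P = [[3, 5, 6], [8]].
Insert 2: 2 bumps 3 from row 1; 3 bumps 8 from row 2; 8 starts row 3. P = [[2, 5, 6], [3], [8]].
Insert 4: 4 bumps 5 from row 1; 5 appends to row 2. P = [[2, 4, 6], [3, 5], [8]].
Insert 1: 1 bumps 2 from row 1; 2 bumps 3 from row 2; 3 bumps 8 from row 3; 8 starts row 4. P = [[1, 4, 6], [2, 5], [3], [8]].
Insert 7: appended to row 1. P = [[1, 4, 6, 7], [2, 5], [3], [8]].

So P = [[1, 4, 6, 7], [2, 5], [3], [8]].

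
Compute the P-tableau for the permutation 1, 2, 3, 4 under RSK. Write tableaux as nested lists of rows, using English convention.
P = [[1, 2, 3, 4]]

Insert 1: appended to row 1. P = [[1]].
Insert 2: appended to row 1. P = [[1, 2]].
Insert 3: appended to row 1. P = [[1, 2, 3]].
Insert 4: appended to row 1. P = [[1, 2, 3, 4]].

So P = [[1, 2, 3, 4]].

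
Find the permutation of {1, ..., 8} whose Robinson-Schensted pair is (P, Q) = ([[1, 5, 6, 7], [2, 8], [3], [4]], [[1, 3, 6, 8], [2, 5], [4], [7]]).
4 3 8 2 5 6 1 7

Reverse the RSK construction: for i from n down to 1, find the cell of Q containing i, remove the entry at that cell from P, and reverse-bump it up through P; the value ejected from row 1 is w(i).

Step i=8: Q has 8 at row 1, column 4; remove that cell from P, ejecting 7. So w(8) = 7. P is now [[1, 5, 6], [2, 8], [3], [4]].
Step i=7: Q has 7 at row 4, column 1; remove 4 from row 4 of P and reverse-bump: 4 enters row 3 and ejects 3; 3 enters row 2 and ejects 2; 2 enters row 1 and ejects 1. So w(7) = 1. P is now [[2, 5, 6], [3, 8], [4]].
Step i=6: Q has 6 at row 1, column 3; remove that cell from P, ejecting 6. So w(6) = 6. P is now [[2, 5], [3, 8], [4]].
Step i=5: Q has 5 at row 2, column 2; remove 8 from row 2 of P and reverse-bump: 8 enters row 1 and ejects 5. So w(5) = 5. P is now [[2, 8], [3], [4]].
Step i=4: Q has 4 at row 3, column 1; remove 4 from row 3 of P and reverse-bump: 4 enters row 2 and ejects 3; 3 enters row 1 and ejects 2. So w(4) = 2. P is now [[3, 8], [4]].
Step i=3: Q has 3 at row 1, column 2; remove that cell from P, ejecting 8. So w(3) = 8. P is now [[3], [4]].
Step i=2: Q has 2 at row 2, column 1; remove 4 from row 2 of P and reverse-bump: 4 enters row 1 and ejects 3. So w(2) = 3. P is now [[4]].
Step i=1: Q has 1 at row 1, column 1; remove that cell from P, ejecting 4. So w(1) = 4. P is now [].

So w = 4 3 8 2 5 6 1 7.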